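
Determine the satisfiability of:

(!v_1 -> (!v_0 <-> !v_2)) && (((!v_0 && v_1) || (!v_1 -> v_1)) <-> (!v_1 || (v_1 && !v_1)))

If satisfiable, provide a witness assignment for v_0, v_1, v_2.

Unsatisfiable

The conjunct ((!v_0 && v_1) || (!v_1 -> v_1)) <-> (!v_1 || (v_1 && !v_1)) is unsatisfiable on its own:
  v_0=F, v_1=F: evaluates to False.
  v_0=F, v_1=T: evaluates to False.
  v_0=T, v_1=F: evaluates to False.
  v_0=T, v_1=T: evaluates to False.
So the whole conjunction is unsatisfiable.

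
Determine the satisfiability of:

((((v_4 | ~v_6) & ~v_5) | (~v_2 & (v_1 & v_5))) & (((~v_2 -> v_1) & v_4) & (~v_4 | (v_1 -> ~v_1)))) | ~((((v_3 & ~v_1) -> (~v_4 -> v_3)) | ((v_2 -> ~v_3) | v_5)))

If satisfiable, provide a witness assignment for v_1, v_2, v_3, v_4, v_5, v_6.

v_1 = False; v_2 = True; v_3 = False; v_4 = True; v_5 = False; v_6 = False

  ((((v_4 | ~v_6) & ~v_5) | (~v_2 & (v_1 & v_5))) & (((~v_2 -> v_1) & v_4) & (~v_4 | (v_1 -> ~v_1)))) | ~((((v_3 & ~v_1) -> (~v_4 -> v_3)) | ((v_2 -> ~v_3) | v_5))) = True
    (((v_4 | ~v_6) & ~v_5) | (~v_2 & (v_1 & v_5))) & (((~v_2 -> v_1) & v_4) & (~v_4 | (v_1 -> ~v_1))) = True
      ((v_4 | ~v_6) & ~v_5) | (~v_2 & (v_1 & v_5)) = True
        (v_4 | ~v_6) & ~v_5 = True
          v_4 | ~v_6 = True
            ~v_6 = True
          ~v_5 = True
        ~v_2 & (v_1 & v_5) = False
          ~v_2 = False
          v_1 & v_5 = False
      ((~v_2 -> v_1) & v_4) & (~v_4 | (v_1 -> ~v_1)) = True
        (~v_2 -> v_1) & v_4 = True
          ~v_2 -> v_1 = True
            ~v_2 = False
        ~v_4 | (v_1 -> ~v_1) = True
          ~v_4 = False
          v_1 -> ~v_1 = True
            ~v_1 = True
    ~((((v_3 & ~v_1) -> (~v_4 -> v_3)) | ((v_2 -> ~v_3) | v_5))) = False
      ((v_3 & ~v_1) -> (~v_4 -> v_3)) | ((v_2 -> ~v_3) | v_5) = True
        (v_3 & ~v_1) -> (~v_4 -> v_3) = True
          v_3 & ~v_1 = False
            ~v_1 = True
          ~v_4 -> v_3 = True
            ~v_4 = False
        (v_2 -> ~v_3) | v_5 = True
          v_2 -> ~v_3 = True
            ~v_3 = True
The formula evaluates to True.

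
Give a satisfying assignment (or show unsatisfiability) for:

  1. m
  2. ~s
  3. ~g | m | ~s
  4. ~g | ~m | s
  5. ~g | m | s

Unit clause (m) forces m = True.
Unit clause (~s) forces s = False.
In (~g | ~m | s) only ~g is left, so g = False.
Check each clause:
  (m): m holds.
  (~s): ~s holds.
  (~g | m | ~s): ~g holds.
  (~g | ~m | s): ~g holds.
  (~g | m | s): ~g holds.
All clauses satisfied.

m = True, s = False, g = False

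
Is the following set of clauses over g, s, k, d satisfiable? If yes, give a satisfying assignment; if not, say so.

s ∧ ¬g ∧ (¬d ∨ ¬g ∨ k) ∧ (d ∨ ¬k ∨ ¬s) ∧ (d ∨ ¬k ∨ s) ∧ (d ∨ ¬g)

Unit clause (s) forces s = True.
Unit clause (¬g) forces g = False.
Set k = True.
  then (d ∨ ¬k ∨ ¬s) forces d = True.
All clauses satisfied.

g=F, s=T, k=T, d=T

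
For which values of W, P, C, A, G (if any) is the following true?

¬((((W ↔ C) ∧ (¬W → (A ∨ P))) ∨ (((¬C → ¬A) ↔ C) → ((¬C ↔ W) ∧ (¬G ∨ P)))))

W = True, P = False, C = False, A = True, G = True

  ¬((((W ↔ C) ∧ (¬W → (A ∨ P))) ∨ (((¬C → ¬A) ↔ C) → ((¬C ↔ W) ∧ (¬G ∨ P))))) = True
    ((W ↔ C) ∧ (¬W → (A ∨ P))) ∨ (((¬C → ¬A) ↔ C) → ((¬C ↔ W) ∧ (¬G ∨ P))) = False
      (W ↔ C) ∧ (¬W → (A ∨ P)) = False
        W ↔ C = False
        ¬W → (A ∨ P) = True
          ¬W = False
          A ∨ P = True
      ((¬C → ¬A) ↔ C) → ((¬C ↔ W) ∧ (¬G ∨ P)) = False
        (¬C → ¬A) ↔ C = True
          ¬C → ¬A = False
            ¬C = True
            ¬A = False
        (¬C ↔ W) ∧ (¬G ∨ P) = False
          ¬C ↔ W = True
            ¬C = True
          ¬G ∨ P = False
            ¬G = False
The formula evaluates to True.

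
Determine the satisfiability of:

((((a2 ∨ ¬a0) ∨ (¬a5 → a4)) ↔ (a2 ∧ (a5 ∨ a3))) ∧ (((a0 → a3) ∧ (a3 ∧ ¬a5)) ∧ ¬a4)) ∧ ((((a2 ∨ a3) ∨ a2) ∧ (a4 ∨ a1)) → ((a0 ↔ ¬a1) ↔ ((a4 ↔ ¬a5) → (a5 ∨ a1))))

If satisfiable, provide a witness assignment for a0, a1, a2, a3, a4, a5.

a0: True, a1: False, a2: False, a3: True, a4: False, a5: False

  (((a2 ∨ ¬a0) ∨ (¬a5 → a4)) ↔ (a2 ∧ (a5 ∨ a3))) ∧ (((a0 → a3) ∧ (a3 ∧ ¬a5)) ∧ ¬a4) = True
    ((a2 ∨ ¬a0) ∨ (¬a5 → a4)) ↔ (a2 ∧ (a5 ∨ a3)) = True
      (a2 ∨ ¬a0) ∨ (¬a5 → a4) = False
        a2 ∨ ¬a0 = False
          ¬a0 = False
        ¬a5 → a4 = False
          ¬a5 = True
      a2 ∧ (a5 ∨ a3) = False
        a5 ∨ a3 = True
    ((a0 → a3) ∧ (a3 ∧ ¬a5)) ∧ ¬a4 = True
      (a0 → a3) ∧ (a3 ∧ ¬a5) = True
        a0 → a3 = True
        a3 ∧ ¬a5 = True
          ¬a5 = True
      ¬a4 = True
  (((a2 ∨ a3) ∨ a2) ∧ (a4 ∨ a1)) → ((a0 ↔ ¬a1) ↔ ((a4 ↔ ¬a5) → (a5 ∨ a1))) = True
    ((a2 ∨ a3) ∨ a2) ∧ (a4 ∨ a1) = False
      (a2 ∨ a3) ∨ a2 = True
        a2 ∨ a3 = True
      a4 ∨ a1 = False
    (a0 ↔ ¬a1) ↔ ((a4 ↔ ¬a5) → (a5 ∨ a1)) = True
      a0 ↔ ¬a1 = True
        ¬a1 = True
      (a4 ↔ ¬a5) → (a5 ∨ a1) = True
        a4 ↔ ¬a5 = False
          ¬a5 = True
        a5 ∨ a1 = False
Both conjuncts True, so the formula holds.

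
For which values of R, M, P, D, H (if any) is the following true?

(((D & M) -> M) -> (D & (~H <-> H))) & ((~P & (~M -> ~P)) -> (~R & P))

The conjunct ((D & M) -> M) -> (D & (~H <-> H)) is unsatisfiable on its own:
  M=F, D=F, H=F: evaluates to False.
  M=F, D=F, H=T: evaluates to False.
  M=F, D=T, H=F: evaluates to False.
  M=F, D=T, H=T: evaluates to False.
  M=T, D=F, H=F: evaluates to False.
  M=T, D=F, H=T: evaluates to False.
  M=T, D=T, H=F: evaluates to False.
  M=T, D=T, H=T: evaluates to False.
So the whole conjunction is unsatisfiable.

No satisfying assignment exists.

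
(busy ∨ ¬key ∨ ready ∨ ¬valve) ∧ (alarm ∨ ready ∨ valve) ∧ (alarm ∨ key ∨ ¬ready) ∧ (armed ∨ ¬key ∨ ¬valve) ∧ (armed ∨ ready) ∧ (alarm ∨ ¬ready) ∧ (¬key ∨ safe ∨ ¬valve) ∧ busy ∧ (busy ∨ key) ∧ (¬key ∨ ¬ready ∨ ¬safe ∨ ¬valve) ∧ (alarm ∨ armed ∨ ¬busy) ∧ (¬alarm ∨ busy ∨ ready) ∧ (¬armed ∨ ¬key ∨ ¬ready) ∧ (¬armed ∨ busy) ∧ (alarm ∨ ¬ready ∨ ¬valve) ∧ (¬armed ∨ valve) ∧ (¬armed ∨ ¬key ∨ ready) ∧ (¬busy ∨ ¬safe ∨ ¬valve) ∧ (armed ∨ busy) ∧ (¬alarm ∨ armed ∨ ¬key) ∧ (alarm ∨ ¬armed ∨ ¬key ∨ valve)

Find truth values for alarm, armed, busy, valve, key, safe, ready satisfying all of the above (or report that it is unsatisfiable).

Unit clause (busy) forces busy = True.
Set alarm = True.
Set armed = True.
  then (¬armed ∨ valve) forces valve = True.
  then (¬busy ∨ ¬safe ∨ ¬valve) forces safe = False.
  then (¬key ∨ safe ∨ ¬valve) forces key = False.
Set ready = True.
All clauses satisfied.

alarm = True, armed = True, busy = True, valve = True, key = False, safe = False, ready = True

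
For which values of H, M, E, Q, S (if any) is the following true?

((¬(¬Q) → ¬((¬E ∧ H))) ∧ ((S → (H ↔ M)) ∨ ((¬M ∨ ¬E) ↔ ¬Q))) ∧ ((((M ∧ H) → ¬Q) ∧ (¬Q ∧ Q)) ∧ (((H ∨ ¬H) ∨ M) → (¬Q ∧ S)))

The formula is unsatisfiable.

Case Q = True: the conjunct ¬Q is False.
Case Q = False: the conjunct Q is False.
Both cases fail — unsatisfiable.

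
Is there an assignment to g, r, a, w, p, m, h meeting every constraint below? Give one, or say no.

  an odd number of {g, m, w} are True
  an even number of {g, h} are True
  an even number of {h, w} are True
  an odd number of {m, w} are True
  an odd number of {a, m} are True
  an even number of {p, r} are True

g: False, r: False, a: False, w: False, p: False, m: True, h: False

{g, m, w}: 1 true → odd ✓
{g, h}: 0 true → even ✓
{h, w}: 0 true → even ✓
{m, w}: 1 true → odd ✓
{a, m}: 1 true → odd ✓
{p, r}: 0 true → even ✓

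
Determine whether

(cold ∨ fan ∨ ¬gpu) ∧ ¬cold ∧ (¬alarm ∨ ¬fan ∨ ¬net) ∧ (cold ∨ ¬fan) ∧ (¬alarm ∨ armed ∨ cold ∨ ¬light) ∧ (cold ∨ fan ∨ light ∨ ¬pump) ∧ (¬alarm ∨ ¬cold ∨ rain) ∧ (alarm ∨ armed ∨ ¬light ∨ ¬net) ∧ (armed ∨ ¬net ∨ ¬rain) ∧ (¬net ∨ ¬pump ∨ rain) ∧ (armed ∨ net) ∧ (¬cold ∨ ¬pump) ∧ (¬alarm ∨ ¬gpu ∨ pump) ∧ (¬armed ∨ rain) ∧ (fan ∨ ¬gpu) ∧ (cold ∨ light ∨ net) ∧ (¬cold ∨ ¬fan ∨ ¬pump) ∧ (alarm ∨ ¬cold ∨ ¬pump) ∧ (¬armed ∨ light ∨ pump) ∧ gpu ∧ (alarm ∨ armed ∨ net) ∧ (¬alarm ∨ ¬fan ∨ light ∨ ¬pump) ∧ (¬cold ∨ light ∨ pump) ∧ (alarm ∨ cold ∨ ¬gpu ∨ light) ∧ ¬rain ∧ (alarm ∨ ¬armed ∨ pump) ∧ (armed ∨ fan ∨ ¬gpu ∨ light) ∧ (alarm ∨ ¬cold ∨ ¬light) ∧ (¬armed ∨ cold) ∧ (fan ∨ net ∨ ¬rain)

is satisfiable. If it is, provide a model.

Case cold = True:
  Clause (¬cold) is falsified — contradiction.
Case cold = False:
  (cold ∨ ¬fan) forces fan = False.
  (cold ∨ fan ∨ ¬gpu) forces gpu = False.
  Clause (gpu) is falsified — contradiction.
Both cases fail, so the formula is unsatisfiable.

UNSATISFIABLE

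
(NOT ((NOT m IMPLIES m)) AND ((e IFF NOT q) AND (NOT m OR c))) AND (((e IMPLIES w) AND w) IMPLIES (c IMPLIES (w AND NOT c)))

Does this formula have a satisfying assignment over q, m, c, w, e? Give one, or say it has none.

q = True, m = False, c = False, w = True, e = False

  NOT ((NOT m IMPLIES m)) AND ((e IFF NOT q) AND (NOT m OR c)) = True
    NOT ((NOT m IMPLIES m)) = True
      NOT m IMPLIES m = False
        NOT m = True
    (e IFF NOT q) AND (NOT m OR c) = True
      e IFF NOT q = True
        NOT q = False
      NOT m OR c = True
        NOT m = True
  ((e IMPLIES w) AND w) IMPLIES (c IMPLIES (w AND NOT c)) = True
    (e IMPLIES w) AND w = True
      e IMPLIES w = True
    c IMPLIES (w AND NOT c) = True
      w AND NOT c = True
        NOT c = True
Both conjuncts True, so the formula holds.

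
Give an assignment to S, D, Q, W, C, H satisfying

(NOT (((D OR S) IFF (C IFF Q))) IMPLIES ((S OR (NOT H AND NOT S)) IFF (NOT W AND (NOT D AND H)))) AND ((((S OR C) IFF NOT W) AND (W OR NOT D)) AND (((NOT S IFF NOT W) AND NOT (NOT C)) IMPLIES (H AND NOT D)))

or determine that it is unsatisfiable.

S: True, D: False, Q: False, W: False, C: False, H: True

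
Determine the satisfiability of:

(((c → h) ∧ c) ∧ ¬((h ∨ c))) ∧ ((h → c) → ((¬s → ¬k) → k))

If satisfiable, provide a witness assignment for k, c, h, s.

Case c = True: the conjunct ¬((h ∨ c)) becomes ¬((h ∨ True)) = False.
Case c = False: the conjunct c is False.
Both cases fail — unsatisfiable.

UNSATISFIABLE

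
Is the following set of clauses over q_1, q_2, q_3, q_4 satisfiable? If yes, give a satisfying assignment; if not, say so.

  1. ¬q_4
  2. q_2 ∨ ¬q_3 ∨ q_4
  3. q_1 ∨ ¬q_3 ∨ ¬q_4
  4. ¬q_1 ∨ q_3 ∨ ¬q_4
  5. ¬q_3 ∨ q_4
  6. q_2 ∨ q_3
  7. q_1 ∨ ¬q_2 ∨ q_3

q_1=T; q_2=T; q_3=F; q_4=F

Unit clause (¬q_4) forces q_4 = False.
In (¬q_3 ∨ q_4) only ¬q_3 is left, so q_3 = False.
In (q_2 ∨ q_3) only q_2 is left, so q_2 = True.
In (q_1 ∨ ¬q_2 ∨ q_3) only q_1 is left, so q_1 = True.
All clauses satisfied.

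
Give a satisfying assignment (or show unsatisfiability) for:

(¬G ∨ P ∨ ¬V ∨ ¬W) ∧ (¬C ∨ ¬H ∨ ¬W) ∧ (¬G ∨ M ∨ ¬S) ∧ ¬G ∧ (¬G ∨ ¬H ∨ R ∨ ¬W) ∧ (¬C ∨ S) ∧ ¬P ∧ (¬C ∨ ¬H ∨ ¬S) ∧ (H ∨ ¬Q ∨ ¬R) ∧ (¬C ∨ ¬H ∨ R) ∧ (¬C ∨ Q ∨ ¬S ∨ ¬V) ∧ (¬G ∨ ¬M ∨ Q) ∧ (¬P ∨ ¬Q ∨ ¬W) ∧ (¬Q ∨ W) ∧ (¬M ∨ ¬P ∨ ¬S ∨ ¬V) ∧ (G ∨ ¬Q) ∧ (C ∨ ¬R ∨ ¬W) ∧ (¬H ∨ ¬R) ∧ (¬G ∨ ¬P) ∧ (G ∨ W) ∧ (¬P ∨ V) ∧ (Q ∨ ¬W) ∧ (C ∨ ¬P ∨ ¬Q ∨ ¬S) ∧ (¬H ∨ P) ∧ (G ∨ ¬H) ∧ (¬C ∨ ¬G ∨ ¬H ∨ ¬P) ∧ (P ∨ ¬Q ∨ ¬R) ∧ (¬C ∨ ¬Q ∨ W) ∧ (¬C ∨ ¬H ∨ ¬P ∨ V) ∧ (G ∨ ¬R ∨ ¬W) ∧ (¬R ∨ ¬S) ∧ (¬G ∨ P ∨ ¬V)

UNSATISFIABLE

Case G = True:
  Clause (¬G) is falsified — contradiction.
Case G = False:
  (¬P) forces P = False.
  (G ∨ ¬Q) forces Q = False.
  (G ∨ W) forces W = True.
  Clause (Q ∨ ¬W) is falsified — contradiction.
Both cases fail, so the formula is unsatisfiable.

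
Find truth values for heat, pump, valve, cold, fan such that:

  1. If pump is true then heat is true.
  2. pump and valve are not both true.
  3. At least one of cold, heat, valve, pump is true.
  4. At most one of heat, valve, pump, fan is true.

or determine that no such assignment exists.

heat: False, pump: False, valve: False, cold: True, fan: False

  (1) pump=F ⇒ heat: vacuous ✓
  (2) pump=F, valve=F — not both ✓
  (3) {cold, heat, valve, pump}: 1 true — at least one ✓
  (4) {heat, valve, pump, fan}: 0 true — at most one ✓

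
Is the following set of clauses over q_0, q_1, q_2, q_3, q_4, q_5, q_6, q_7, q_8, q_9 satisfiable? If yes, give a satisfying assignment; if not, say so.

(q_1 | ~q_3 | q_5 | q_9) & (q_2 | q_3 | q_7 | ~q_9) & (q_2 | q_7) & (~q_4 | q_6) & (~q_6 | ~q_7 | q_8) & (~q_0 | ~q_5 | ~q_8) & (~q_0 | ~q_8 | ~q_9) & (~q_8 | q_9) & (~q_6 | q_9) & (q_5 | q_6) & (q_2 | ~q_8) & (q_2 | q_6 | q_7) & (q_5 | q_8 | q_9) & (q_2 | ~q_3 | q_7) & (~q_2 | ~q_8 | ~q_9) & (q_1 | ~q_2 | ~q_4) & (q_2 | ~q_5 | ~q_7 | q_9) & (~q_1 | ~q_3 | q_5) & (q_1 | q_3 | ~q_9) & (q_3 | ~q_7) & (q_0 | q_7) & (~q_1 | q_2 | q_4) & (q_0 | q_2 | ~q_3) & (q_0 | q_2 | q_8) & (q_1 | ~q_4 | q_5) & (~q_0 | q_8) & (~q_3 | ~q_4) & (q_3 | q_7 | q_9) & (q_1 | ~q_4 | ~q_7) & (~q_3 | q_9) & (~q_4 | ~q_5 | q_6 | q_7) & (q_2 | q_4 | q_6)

q_0: False, q_1: False, q_2: True, q_3: True, q_4: False, q_5: True, q_6: False, q_7: True, q_8: False, q_9: True

Try q_0 = True:
  (~q_0 | q_8) forces q_8 = True.
  (~q_0 | ~q_5 | ~q_8) forces q_5 = False.
  (~q_0 | ~q_8 | ~q_9) forces q_9 = False.
  clause (~q_8 | q_9) is falsified — backtrack.
So q_0 = False.
  then (q_0 | q_7) forces q_7 = True.
  then (q_3 | ~q_7) forces q_3 = True.
  then (q_0 | q_2 | ~q_3) forces q_2 = True.
  then (~q_3 | ~q_4) forces q_4 = False.
  then (~q_3 | q_9) forces q_9 = True.
  then (~q_2 | ~q_8 | ~q_9) forces q_8 = False.
  then (~q_6 | ~q_7 | q_8) forces q_6 = False.
  then (q_5 | q_6) forces q_5 = True.
Set q_1 = False.
All clauses satisfied.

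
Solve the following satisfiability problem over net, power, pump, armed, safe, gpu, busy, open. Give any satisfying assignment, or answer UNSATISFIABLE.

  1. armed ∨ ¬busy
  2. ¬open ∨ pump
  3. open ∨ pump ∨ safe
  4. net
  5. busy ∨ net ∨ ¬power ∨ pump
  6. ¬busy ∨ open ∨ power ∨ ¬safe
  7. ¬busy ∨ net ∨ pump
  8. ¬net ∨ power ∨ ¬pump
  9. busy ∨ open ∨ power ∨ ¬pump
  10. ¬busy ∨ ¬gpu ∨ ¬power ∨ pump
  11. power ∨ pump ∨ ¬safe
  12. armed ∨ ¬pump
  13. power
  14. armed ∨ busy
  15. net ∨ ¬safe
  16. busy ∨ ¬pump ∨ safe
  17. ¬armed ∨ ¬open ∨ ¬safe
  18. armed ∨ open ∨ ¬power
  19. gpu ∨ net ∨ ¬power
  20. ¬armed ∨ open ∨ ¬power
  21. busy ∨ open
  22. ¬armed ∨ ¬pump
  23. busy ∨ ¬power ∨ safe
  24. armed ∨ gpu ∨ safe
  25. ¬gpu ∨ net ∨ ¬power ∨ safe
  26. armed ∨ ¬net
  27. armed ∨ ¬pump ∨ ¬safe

Case net = True:
  (power) forces power = True.
  (armed ∨ ¬net) forces armed = True.
  (¬armed ∨ open ∨ ¬power) forces open = True.
  (¬open ∨ pump) forces pump = True.
  Clause (¬armed ∨ ¬pump) is falsified — contradiction.
Case net = False:
  Clause (net) is falsified — contradiction.
Both cases fail, so the formula is unsatisfiable.

UNSATISFIABLE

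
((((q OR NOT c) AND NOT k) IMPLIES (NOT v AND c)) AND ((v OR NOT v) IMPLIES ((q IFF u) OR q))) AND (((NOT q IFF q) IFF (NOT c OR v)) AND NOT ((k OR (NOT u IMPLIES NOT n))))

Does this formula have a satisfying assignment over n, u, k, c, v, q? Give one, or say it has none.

n = True, u = False, k = False, c = True, v = False, q = False

  (((q OR NOT c) AND NOT k) IMPLIES (NOT v AND c)) AND ((v OR NOT v) IMPLIES ((q IFF u) OR q)) = True
    ((q OR NOT c) AND NOT k) IMPLIES (NOT v AND c) = True
      (q OR NOT c) AND NOT k = False
        q OR NOT c = False
          NOT c = False
        NOT k = True
      NOT v AND c = True
        NOT v = True
    (v OR NOT v) IMPLIES ((q IFF u) OR q) = True
      v OR NOT v = True
        NOT v = True
      (q IFF u) OR q = True
        q IFF u = True
  ((NOT q IFF q) IFF (NOT c OR v)) AND NOT ((k OR (NOT u IMPLIES NOT n))) = True
    (NOT q IFF q) IFF (NOT c OR v) = True
      NOT q IFF q = False
        NOT q = True
      NOT c OR v = False
        NOT c = False
    NOT ((k OR (NOT u IMPLIES NOT n))) = True
      k OR (NOT u IMPLIES NOT n) = False
        NOT u IMPLIES NOT n = False
          NOT u = True
          NOT n = False
Both conjuncts True, so the formula holds.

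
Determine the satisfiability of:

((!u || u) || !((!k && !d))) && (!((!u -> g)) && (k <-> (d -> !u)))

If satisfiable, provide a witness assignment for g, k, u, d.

g: False, k: True, u: False, d: False

  (!u || u) || !((!k && !d)) = True
    !u || u = True
      !u = True
    !((!k && !d)) = True
      !k && !d = False
        !k = False
        !d = True
  !((!u -> g)) && (k <-> (d -> !u)) = True
    !((!u -> g)) = True
      !u -> g = False
        !u = True
    k <-> (d -> !u) = True
      d -> !u = True
        !u = True
Both conjuncts True, so the formula holds.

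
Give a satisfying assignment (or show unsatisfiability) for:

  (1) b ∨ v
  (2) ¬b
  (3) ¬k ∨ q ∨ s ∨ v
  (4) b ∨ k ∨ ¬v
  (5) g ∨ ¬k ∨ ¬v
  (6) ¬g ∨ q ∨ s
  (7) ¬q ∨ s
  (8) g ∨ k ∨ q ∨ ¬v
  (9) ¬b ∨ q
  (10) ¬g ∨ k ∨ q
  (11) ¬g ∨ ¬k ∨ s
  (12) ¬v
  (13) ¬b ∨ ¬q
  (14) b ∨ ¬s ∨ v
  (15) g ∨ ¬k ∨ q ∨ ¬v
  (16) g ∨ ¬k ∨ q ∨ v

Unsatisfiable — no assignment works.

Case b = True:
  Clause (¬b) is falsified — contradiction.
Case b = False:
  (b ∨ v) forces v = True.
  Clause (¬v) is falsified — contradiction.
Both cases fail, so the formula is unsatisfiable.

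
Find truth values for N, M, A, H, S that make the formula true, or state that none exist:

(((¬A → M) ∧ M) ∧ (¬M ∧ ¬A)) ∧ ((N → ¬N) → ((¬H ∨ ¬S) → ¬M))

UNSATISFIABLE

Case M = True: the conjunct ¬M is False.
Case M = False: the conjunct M is False.
Both cases fail — unsatisfiable.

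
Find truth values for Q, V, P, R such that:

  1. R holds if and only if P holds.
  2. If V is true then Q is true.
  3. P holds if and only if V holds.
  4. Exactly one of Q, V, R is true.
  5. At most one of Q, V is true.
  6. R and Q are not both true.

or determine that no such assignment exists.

Q = True, V = False, P = False, R = False

  (1) R=F, P=F — same ✓
  (2) V=F ⇒ Q: vacuous ✓
  (3) P=F, V=F — same ✓
  (4) {Q, V, R}: 1 true — exactly one ✓
  (5) {Q, V}: 1 true — at most one ✓
  (6) R=F, Q=T — not both ✓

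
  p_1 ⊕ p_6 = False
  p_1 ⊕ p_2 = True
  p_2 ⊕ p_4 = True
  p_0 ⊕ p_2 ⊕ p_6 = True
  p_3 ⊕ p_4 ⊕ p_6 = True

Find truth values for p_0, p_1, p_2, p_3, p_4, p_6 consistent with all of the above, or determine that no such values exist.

p_0 = False, p_1 = True, p_2 = False, p_3 = True, p_4 = True, p_6 = True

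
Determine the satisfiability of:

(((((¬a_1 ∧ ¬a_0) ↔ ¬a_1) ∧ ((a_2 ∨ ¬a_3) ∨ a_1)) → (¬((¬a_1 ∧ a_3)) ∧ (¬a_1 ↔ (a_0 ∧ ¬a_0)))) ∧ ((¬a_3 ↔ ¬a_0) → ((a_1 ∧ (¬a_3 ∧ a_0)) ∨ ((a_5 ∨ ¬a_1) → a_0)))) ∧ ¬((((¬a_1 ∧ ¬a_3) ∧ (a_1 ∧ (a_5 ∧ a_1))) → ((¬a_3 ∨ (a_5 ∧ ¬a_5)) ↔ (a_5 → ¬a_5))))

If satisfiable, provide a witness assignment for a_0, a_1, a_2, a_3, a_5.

UNSATISFIABLE

The conjunct ¬((((¬a_1 ∧ ¬a_3) ∧ (a_1 ∧ (a_5 ∧ a_1))) → ((¬a_3 ∨ (a_5 ∧ ¬a_5)) ↔ (a_5 → ¬a_5)))) is unsatisfiable on its own:
  a_1=F, a_3=F, a_5=F: evaluates to False.
  a_1=F, a_3=F, a_5=T: evaluates to False.
  a_1=F, a_3=T, a_5=F: evaluates to False.
  a_1=F, a_3=T, a_5=T: evaluates to False.
  a_1=T, a_3=F, a_5=F: evaluates to False.
  a_1=T, a_3=F, a_5=T: evaluates to False.
  a_1=T, a_3=T, a_5=F: evaluates to False.
  a_1=T, a_3=T, a_5=T: evaluates to False.
So the whole conjunction is unsatisfiable.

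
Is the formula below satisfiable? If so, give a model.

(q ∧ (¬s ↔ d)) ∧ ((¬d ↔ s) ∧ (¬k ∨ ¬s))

d = True; q = True; k = True; s = False

  q ∧ (¬s ↔ d) = True
    ¬s ↔ d = True
      ¬s = True
  (¬d ↔ s) ∧ (¬k ∨ ¬s) = True
    ¬d ↔ s = True
      ¬d = False
    ¬k ∨ ¬s = True
      ¬k = False
      ¬s = True
Both conjuncts True, so the formula holds.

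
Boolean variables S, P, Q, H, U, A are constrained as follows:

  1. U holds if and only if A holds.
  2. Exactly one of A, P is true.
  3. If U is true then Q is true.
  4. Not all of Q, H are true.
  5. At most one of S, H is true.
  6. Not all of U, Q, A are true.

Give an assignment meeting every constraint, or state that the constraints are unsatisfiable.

S: True; P: True; Q: True; H: False; U: False; A: False

  (1) U=F, A=F — same ✓
  (2) {A, P}: 1 true — exactly one ✓
  (3) U=F ⇒ Q: vacuous ✓
  (4) {Q, H}: 1/2 true — not all ✓
  (5) {S, H}: 1 true — at most one ✓
  (6) {U, Q, A}: 1/3 true — not all ✓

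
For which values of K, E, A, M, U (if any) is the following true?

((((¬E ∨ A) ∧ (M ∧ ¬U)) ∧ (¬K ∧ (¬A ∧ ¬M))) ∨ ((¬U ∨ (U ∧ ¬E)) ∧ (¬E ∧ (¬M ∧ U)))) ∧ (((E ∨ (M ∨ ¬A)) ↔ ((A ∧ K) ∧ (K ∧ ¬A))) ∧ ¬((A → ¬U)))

K = False; E = False; A = True; M = False; U = True

  (((¬E ∨ A) ∧ (M ∧ ¬U)) ∧ (¬K ∧ (¬A ∧ ¬M))) ∨ ((¬U ∨ (U ∧ ¬E)) ∧ (¬E ∧ (¬M ∧ U))) = True
    ((¬E ∨ A) ∧ (M ∧ ¬U)) ∧ (¬K ∧ (¬A ∧ ¬M)) = False
      (¬E ∨ A) ∧ (M ∧ ¬U) = False
        ¬E ∨ A = True
          ¬E = True
        M ∧ ¬U = False
          ¬U = False
      ¬K ∧ (¬A ∧ ¬M) = False
        ¬K = True
        ¬A ∧ ¬M = False
          ¬A = False
          ¬M = True
    (¬U ∨ (U ∧ ¬E)) ∧ (¬E ∧ (¬M ∧ U)) = True
      ¬U ∨ (U ∧ ¬E) = True
        ¬U = False
        U ∧ ¬E = True
          ¬E = True
      ¬E ∧ (¬M ∧ U) = True
        ¬E = True
        ¬M ∧ U = True
          ¬M = True
  ((E ∨ (M ∨ ¬A)) ↔ ((A ∧ K) ∧ (K ∧ ¬A))) ∧ ¬((A → ¬U)) = True
    (E ∨ (M ∨ ¬A)) ↔ ((A ∧ K) ∧ (K ∧ ¬A)) = True
      E ∨ (M ∨ ¬A) = False
        M ∨ ¬A = False
          ¬A = False
      (A ∧ K) ∧ (K ∧ ¬A) = False
        A ∧ K = False
        K ∧ ¬A = False
          ¬A = False
    ¬((A → ¬U)) = True
      A → ¬U = False
        ¬U = False
Both conjuncts True, so the formula holds.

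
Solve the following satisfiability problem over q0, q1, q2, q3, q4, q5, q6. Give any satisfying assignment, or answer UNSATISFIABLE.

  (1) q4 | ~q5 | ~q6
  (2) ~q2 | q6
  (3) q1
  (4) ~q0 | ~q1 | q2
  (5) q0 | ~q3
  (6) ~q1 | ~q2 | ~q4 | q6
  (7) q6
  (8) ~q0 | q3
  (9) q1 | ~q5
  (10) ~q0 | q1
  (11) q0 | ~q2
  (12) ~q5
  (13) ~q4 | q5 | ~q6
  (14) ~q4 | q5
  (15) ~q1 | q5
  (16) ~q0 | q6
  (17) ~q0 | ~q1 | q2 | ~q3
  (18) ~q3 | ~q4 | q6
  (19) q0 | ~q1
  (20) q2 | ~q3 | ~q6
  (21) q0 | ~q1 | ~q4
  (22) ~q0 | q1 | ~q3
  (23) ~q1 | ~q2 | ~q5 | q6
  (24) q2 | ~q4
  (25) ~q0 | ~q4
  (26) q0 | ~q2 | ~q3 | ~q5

Case q5 = True:
  Clause (~q5) is falsified — contradiction.
Case q5 = False:
  (q1) forces q1 = True.
  Clause (~q1 | q5) is falsified — contradiction.
Both cases fail, so the formula is unsatisfiable.

UNSATISFIABLE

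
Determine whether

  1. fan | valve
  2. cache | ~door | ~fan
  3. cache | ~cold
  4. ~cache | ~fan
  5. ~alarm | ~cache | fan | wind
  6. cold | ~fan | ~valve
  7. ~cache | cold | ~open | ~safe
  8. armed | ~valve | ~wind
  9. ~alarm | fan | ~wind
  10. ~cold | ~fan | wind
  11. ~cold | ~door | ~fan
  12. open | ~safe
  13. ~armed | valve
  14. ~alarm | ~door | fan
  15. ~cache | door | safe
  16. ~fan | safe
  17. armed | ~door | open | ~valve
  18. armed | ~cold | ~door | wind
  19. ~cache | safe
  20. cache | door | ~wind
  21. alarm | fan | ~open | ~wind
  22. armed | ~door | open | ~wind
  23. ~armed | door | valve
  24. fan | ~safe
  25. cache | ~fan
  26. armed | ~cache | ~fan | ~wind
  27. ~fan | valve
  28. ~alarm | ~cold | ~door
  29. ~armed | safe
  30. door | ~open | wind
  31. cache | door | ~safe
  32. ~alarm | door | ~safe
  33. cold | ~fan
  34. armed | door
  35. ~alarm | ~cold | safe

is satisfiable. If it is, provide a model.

fan = False, valve = True, wind = False, armed = False, cold = False, cache = False, door = True, alarm = False, safe = False, open = True

Set fan = False.
  then (fan | valve) forces valve = True.
  then (fan | ~safe) forces safe = False.
  then (~armed | safe) forces armed = False.
  then (armed | door) forces door = True.
  then (armed | ~valve | ~wind) forces wind = False.
  then (~alarm | ~door | fan) forces alarm = False.
  then (armed | ~door | open | ~valve) forces open = True.
  then (armed | ~cold | ~door | wind) forces cold = False.
  then (~cache | safe) forces cache = False.
All clauses satisfied.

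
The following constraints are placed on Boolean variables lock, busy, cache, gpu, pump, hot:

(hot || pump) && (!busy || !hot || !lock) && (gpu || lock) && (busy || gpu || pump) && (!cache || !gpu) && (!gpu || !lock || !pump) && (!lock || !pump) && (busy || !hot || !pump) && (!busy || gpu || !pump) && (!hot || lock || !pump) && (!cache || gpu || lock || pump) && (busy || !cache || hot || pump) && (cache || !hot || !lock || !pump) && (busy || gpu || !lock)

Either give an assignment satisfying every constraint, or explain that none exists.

lock = False, busy = True, cache = False, gpu = True, pump = False, hot = True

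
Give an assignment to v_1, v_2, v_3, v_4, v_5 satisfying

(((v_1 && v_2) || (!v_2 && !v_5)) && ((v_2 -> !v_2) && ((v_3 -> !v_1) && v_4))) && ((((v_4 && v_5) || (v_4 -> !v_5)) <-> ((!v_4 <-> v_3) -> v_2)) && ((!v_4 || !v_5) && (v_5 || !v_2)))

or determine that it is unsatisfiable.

v_1=F, v_2=F, v_3=T, v_4=T, v_5=F

  ((v_1 && v_2) || (!v_2 && !v_5)) && ((v_2 -> !v_2) && ((v_3 -> !v_1) && v_4)) = True
    (v_1 && v_2) || (!v_2 && !v_5) = True
      v_1 && v_2 = False
      !v_2 && !v_5 = True
        !v_2 = True
        !v_5 = True
    (v_2 -> !v_2) && ((v_3 -> !v_1) && v_4) = True
      v_2 -> !v_2 = True
        !v_2 = True
      (v_3 -> !v_1) && v_4 = True
        v_3 -> !v_1 = True
          !v_1 = True
  (((v_4 && v_5) || (v_4 -> !v_5)) <-> ((!v_4 <-> v_3) -> v_2)) && ((!v_4 || !v_5) && (v_5 || !v_2)) = True
    ((v_4 && v_5) || (v_4 -> !v_5)) <-> ((!v_4 <-> v_3) -> v_2) = True
      (v_4 && v_5) || (v_4 -> !v_5) = True
        v_4 && v_5 = False
        v_4 -> !v_5 = True
          !v_5 = True
      (!v_4 <-> v_3) -> v_2 = True
        !v_4 <-> v_3 = False
          !v_4 = False
    (!v_4 || !v_5) && (v_5 || !v_2) = True
      !v_4 || !v_5 = True
        !v_4 = False
        !v_5 = True
      v_5 || !v_2 = True
        !v_2 = True
Both conjuncts True, so the formula holds.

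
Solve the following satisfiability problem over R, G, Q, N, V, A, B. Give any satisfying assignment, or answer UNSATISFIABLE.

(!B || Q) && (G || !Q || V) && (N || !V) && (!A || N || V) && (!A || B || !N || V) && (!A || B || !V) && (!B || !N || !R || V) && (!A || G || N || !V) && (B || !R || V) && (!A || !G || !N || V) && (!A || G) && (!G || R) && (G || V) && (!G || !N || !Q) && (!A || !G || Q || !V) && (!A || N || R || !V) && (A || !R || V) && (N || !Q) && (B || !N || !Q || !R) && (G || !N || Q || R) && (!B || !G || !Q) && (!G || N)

Set R = True.
Set G = False.
  then (!A || G) forces A = False.
  then (G || V) forces V = True.
  then (N || !V) forces N = True.
Set Q = True.
  then (B || !N || !Q || !R) forces B = True.
All clauses satisfied.

R=T, G=F, Q=T, N=T, V=T, A=F, B=T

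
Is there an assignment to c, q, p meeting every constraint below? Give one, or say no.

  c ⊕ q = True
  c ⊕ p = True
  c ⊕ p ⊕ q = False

c = False, q = True, p = True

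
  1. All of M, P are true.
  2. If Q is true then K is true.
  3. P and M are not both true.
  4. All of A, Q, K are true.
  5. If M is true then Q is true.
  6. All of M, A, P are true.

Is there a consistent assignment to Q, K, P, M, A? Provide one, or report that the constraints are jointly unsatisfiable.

Case P = True:
  (1) forces M = True.
  Constraint (3) is violated (P=T, M=T) — contradiction.
Case P = False:
  Constraint (1) is violated (P=F) — contradiction.
Both cases fail — unsatisfiable.

Unsatisfiable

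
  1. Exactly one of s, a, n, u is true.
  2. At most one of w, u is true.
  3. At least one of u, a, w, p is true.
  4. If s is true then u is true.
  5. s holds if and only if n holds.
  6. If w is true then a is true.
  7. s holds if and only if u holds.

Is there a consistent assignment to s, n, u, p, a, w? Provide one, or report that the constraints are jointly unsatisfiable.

s: False, n: False, u: False, p: True, a: True, w: True

  (1) {s, a, n, u}: 1 true — exactly one ✓
  (2) {w, u}: 1 true — at most one ✓
  (3) {u, a, w, p}: 3 true — at least one ✓
  (4) s=F ⇒ u: vacuous ✓
  (5) s=F, n=F — same ✓
  (6) w=T ⇒ a: T ✓
  (7) s=F, u=F — same ✓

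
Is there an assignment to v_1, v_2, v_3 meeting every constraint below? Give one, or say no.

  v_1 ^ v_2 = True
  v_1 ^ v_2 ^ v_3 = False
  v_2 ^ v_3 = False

v_1=F, v_2=T, v_3=T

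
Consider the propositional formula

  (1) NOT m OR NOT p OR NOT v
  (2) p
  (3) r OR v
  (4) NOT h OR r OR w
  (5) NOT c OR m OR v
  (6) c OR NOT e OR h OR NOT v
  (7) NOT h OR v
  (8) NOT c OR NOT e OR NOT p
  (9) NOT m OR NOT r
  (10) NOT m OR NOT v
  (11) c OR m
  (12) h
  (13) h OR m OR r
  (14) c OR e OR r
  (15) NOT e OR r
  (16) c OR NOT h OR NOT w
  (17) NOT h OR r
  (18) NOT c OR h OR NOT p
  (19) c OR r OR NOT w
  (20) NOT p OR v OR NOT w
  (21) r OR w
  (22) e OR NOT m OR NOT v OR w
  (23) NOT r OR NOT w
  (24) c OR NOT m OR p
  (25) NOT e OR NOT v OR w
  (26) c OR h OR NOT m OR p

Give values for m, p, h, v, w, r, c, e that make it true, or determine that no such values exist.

Unit clause (p) forces p = True.
Unit clause (h) forces h = True.
In (NOT h OR r) only r is left, so r = True.
In (NOT r OR NOT w) only NOT w is left, so w = False.
In (NOT h OR v) only v is left, so v = True.
In (NOT m OR NOT r) only NOT m is left, so m = False.
In (c OR m) only c is left, so c = True.
In (NOT e OR NOT v OR w) only NOT e is left, so e = False.
All clauses satisfied.

m = False, p = True, h = True, v = True, w = False, r = True, c = True, e = False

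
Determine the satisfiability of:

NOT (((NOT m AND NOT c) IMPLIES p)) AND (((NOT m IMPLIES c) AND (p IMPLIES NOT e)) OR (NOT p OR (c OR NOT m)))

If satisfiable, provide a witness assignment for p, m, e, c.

p: False, m: False, e: True, c: False

  NOT (((NOT m AND NOT c) IMPLIES p)) = True
    (NOT m AND NOT c) IMPLIES p = False
      NOT m AND NOT c = True
        NOT m = True
        NOT c = True
  ((NOT m IMPLIES c) AND (p IMPLIES NOT e)) OR (NOT p OR (c OR NOT m)) = True
    (NOT m IMPLIES c) AND (p IMPLIES NOT e) = False
      NOT m IMPLIES c = False
        NOT m = True
      p IMPLIES NOT e = True
        NOT e = False
    NOT p OR (c OR NOT m) = True
      NOT p = True
      c OR NOT m = True
        NOT m = True
Both conjuncts True, so the formula holds.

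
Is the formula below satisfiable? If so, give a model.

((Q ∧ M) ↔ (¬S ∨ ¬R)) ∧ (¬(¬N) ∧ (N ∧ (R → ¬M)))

N = True; R = True; S = True; Q = False; M = False

  (Q ∧ M) ↔ (¬S ∨ ¬R) = True
    Q ∧ M = False
    ¬S ∨ ¬R = False
      ¬S = False
      ¬R = False
  ¬(¬N) ∧ (N ∧ (R → ¬M)) = True
    ¬(¬N) = True
      ¬N = False
    N ∧ (R → ¬M) = True
      R → ¬M = True
        ¬M = True
Both conjuncts True, so the formula holds.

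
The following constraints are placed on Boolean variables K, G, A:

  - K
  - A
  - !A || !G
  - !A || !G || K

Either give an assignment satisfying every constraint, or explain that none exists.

K: True; G: False; A: True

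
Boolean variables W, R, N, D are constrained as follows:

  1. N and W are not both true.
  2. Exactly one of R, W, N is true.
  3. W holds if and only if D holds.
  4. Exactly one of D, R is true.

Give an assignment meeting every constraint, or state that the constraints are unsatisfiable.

W: False, R: True, N: False, D: False

  (1) N=F, W=F — not both ✓
  (2) {R, W, N}: 1 true — exactly one ✓
  (3) W=F, D=F — same ✓
  (4) {D, R}: 1 true — exactly one ✓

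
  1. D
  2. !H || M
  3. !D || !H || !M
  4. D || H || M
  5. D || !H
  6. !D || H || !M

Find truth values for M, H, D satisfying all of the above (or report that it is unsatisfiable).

Unit clause (D) forces D = True.
Try M = True:
  (!D || !H || !M) forces H = False.
  clause (!D || H || !M) is falsified — backtrack.
So M = False.
  then (!H || M) forces H = False.
Check each clause:
  (D): D holds.
  (!H || M): !H holds.
  (!D || !H || !M): !H holds.
  (D || H || M): D holds.
  (D || !H): D holds.
  (!D || H || !M): !M holds.
All clauses satisfied.

M=F, H=F, D=T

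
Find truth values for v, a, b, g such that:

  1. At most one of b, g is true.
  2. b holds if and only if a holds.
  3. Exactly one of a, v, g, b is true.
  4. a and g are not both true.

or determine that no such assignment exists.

v = False, a = False, b = False, g = True

  (1) {b, g}: 1 true — at most one ✓
  (2) b=F, a=F — same ✓
  (3) {a, v, g, b}: 1 true — exactly one ✓
  (4) a=F, g=T — not both ✓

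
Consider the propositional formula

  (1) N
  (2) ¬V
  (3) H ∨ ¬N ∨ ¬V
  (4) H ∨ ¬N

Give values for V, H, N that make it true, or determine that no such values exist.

V = False, H = True, N = True

Unit clause (N) forces N = True.
Unit clause (¬V) forces V = False.
In (H ∨ ¬N) only H is left, so H = True.
All clauses satisfied.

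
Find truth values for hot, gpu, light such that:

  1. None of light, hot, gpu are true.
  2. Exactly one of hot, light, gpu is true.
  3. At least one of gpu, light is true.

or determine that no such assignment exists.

Unsatisfiable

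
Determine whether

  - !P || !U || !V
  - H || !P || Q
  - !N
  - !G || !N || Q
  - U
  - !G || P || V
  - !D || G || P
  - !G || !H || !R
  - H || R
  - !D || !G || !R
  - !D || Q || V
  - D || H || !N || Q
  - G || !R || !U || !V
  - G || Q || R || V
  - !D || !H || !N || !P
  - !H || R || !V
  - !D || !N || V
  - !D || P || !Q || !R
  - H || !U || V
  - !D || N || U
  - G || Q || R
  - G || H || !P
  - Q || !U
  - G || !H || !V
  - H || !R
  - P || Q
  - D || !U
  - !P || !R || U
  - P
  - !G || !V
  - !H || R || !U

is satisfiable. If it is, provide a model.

Unit clause (!N) forces N = False.
Unit clause (U) forces U = True.
In (Q || !U) only Q is left, so Q = True.
In (D || !U) only D is left, so D = True.
Unit clause (P) forces P = True.
In (!P || !U || !V) only !V is left, so V = False.
In (H || !U || V) only H is left, so H = True.
In (!H || R || !U) only R is left, so R = True.
In (!G || !H || !R) only !G is left, so G = False.
All clauses satisfied.

H = True, P = True, D = True, U = True, G = False, R = True, Q = True, V = False, N = False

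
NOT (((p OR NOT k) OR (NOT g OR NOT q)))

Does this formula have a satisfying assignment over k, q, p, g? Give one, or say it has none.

k = True, q = True, p = False, g = True

  NOT (((p OR NOT k) OR (NOT g OR NOT q))) = True
    (p OR NOT k) OR (NOT g OR NOT q) = False
      p OR NOT k = False
        NOT k = False
      NOT g OR NOT q = False
        NOT g = False
        NOT q = False
The formula evaluates to True.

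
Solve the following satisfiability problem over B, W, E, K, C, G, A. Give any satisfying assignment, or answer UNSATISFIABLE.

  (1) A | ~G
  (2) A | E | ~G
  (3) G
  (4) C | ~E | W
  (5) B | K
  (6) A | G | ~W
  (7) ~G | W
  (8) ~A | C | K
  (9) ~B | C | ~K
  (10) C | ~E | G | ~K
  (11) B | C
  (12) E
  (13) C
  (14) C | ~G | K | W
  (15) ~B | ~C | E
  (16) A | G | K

B=T; W=T; E=T; K=T; C=T; G=T; A=T

Unit clause (G) forces G = True.
In (~G | W) only W is left, so W = True.
Unit clause (E) forces E = True.
Unit clause (C) forces C = True.
In (A | ~G) only A is left, so A = True.
Set B = True.
Set K = True.
All clauses satisfied.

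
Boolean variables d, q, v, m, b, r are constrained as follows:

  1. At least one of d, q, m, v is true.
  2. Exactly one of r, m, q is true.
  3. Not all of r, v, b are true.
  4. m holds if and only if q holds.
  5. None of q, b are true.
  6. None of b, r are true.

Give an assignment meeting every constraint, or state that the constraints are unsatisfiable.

No satisfying assignment exists.

Case r = True:
  Constraint (6) is violated (r=T) — contradiction.
Case r = False:
  (5) forces q = False.
  (2) with r=F, q=F forces m = True.
  Constraint (4) is violated (m=T, q=F) — contradiction.
Both cases fail — unsatisfiable.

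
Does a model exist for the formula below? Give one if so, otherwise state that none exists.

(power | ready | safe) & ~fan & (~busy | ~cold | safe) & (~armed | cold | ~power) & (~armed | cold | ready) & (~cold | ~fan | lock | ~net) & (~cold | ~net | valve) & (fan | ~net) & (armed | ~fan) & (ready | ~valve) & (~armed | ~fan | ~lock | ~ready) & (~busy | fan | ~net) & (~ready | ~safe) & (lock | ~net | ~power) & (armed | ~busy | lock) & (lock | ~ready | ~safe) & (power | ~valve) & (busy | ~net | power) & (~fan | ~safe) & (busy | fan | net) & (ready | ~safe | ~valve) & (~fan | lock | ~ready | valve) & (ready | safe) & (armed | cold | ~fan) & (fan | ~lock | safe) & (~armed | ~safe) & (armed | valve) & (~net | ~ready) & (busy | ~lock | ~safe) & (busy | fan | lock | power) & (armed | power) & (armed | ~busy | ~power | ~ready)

busy = True, cold = False, ready = True, power = False, lock = False, safe = False, net = False, fan = False, armed = True, valve = False

Unit clause (~fan) forces fan = False.
In (fan | ~net) only ~net is left, so net = False.
In (busy | fan | net) only busy is left, so busy = True.
Try cold = True:
  (~busy | ~cold | safe) forces safe = True.
  (~ready | ~safe) forces ready = False.
  (ready | ~valve) forces valve = False.
  (~armed | ~safe) forces armed = False.
  clause (armed | valve) is falsified — backtrack.
So cold = False.
Set ready = True.
  then (~ready | ~safe) forces safe = False.
  then (fan | ~lock | safe) forces lock = False.
  then (armed | ~busy | lock) forces armed = True.
  then (~armed | cold | ~power) forces power = False.
  then (power | ~valve) forces valve = False.
All clauses satisfied.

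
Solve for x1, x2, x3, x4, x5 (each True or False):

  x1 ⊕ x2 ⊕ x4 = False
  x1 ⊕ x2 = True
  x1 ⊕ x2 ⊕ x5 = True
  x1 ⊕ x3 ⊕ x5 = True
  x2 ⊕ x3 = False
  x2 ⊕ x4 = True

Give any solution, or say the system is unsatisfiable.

x1: True; x2: False; x3: False; x4: True; x5: False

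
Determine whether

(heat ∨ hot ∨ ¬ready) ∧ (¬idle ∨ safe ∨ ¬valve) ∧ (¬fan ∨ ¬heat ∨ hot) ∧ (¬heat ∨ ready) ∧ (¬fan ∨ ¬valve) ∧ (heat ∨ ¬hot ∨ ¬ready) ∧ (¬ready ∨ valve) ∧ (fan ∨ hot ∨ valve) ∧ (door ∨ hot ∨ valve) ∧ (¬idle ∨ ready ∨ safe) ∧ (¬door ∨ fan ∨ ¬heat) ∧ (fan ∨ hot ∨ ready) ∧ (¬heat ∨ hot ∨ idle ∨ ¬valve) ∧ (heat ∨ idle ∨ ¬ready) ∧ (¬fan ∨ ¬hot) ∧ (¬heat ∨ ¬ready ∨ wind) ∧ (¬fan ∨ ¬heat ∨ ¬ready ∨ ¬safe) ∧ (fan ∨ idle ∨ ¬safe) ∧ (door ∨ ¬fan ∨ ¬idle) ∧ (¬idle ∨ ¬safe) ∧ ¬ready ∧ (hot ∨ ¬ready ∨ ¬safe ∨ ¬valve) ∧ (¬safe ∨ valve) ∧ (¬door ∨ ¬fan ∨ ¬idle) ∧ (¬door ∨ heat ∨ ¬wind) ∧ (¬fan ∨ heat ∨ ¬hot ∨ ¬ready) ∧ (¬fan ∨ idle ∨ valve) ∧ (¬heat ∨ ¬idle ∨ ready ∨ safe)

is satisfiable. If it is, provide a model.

wind = False, safe = False, ready = False, idle = False, hot = True, door = False, heat = False, valve = False, fan = False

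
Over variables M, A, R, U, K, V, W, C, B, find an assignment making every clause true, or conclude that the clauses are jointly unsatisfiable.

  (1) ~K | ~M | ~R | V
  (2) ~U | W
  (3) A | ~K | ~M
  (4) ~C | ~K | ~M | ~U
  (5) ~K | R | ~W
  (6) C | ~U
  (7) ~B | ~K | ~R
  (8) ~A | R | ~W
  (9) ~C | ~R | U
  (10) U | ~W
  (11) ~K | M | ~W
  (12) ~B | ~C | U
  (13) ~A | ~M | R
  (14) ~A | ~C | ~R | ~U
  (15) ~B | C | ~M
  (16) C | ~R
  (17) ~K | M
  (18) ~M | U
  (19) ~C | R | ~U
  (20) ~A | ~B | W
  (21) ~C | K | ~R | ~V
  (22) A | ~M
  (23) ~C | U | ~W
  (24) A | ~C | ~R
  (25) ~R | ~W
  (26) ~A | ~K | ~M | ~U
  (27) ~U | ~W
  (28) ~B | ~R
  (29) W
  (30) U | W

Case W = True:
  (U | ~W) forces U = True.
  Clause (~U | ~W) is falsified — contradiction.
Case W = False:
  Clause (W) is falsified — contradiction.
Both cases fail, so the formula is unsatisfiable.

The formula is unsatisfiable.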